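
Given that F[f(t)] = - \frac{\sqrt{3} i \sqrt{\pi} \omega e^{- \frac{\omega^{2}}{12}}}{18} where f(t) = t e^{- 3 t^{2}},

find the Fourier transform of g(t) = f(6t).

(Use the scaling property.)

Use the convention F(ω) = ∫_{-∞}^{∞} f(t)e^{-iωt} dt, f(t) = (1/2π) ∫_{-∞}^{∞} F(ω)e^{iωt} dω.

F[g](ω) = - \frac{\sqrt{3} i \sqrt{\pi} \omega e^{- \frac{\omega^{2}}{432}}}{648}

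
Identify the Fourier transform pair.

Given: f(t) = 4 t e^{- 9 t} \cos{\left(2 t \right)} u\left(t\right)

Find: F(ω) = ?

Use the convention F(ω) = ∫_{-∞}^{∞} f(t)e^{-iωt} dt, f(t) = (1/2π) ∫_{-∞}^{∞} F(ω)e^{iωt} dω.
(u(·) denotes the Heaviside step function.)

F(ω) = \frac{4 \left(\left(i \omega + 9\right)^{2} - 4\right)}{\left(\left(i \omega + 9\right)^{2} + 4\right)^{2}}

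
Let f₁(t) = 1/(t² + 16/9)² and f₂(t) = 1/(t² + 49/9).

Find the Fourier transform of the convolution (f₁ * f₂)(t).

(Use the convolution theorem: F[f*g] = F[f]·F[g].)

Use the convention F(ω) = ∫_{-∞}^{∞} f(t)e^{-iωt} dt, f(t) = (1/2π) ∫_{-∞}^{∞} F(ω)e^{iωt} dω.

F[f₁*f₂](ω) = \frac{27 \pi^{2} \left(4 \left|{\omega}\right| + 3\right) e^{- \frac{11 \left|{\omega}\right|}{3}}}{896}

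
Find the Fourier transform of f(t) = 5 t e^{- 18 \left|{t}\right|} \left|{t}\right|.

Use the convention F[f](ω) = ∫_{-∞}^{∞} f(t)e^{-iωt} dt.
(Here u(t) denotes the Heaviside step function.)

F(ω) = \frac{20 i \omega \left(\omega^{2} - 972\right)}{\left(\omega^{2} + 324\right)^{3}}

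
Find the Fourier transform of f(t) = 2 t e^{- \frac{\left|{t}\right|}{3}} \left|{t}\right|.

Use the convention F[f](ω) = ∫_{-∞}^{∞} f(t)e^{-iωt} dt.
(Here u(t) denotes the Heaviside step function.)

F(ω) = \frac{1944 i \omega \left(3 \omega^{2} - 1\right)}{\left(9 \omega^{2} + 1\right)^{3}}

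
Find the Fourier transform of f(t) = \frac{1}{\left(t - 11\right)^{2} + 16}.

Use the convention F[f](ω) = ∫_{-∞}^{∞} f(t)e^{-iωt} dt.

F(ω) = \frac{\pi e^{- 11 i \omega - 4 \left|{\omega}\right|}}{4}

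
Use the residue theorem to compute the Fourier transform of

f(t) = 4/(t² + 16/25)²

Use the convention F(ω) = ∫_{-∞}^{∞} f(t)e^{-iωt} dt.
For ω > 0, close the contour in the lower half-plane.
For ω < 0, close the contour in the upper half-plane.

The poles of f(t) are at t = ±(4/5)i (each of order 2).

Let g(z) = f(z)e^{-iωz}; for large |z| the factor e^{-iωz} decays in the lower half-plane when ω > 0 and in the upper half-plane when ω < 0.

Case ω > 0 (lower half-plane, clockwise contour ⇒ F(ω) = -2πi·ΣRes):
  Res_{z = - \frac{4 i}{5}} g(z) = \frac{25 i \left(4 \omega + 5\right) e^{- \frac{4 \omega}{5}}}{64} (pole of order 2)
  F(ω) = -2πi·ΣRes = \frac{25 \pi \left(4 \omega + 5\right) e^{- \frac{4 \omega}{5}}}{32}

Case ω < 0 (upper half-plane, counterclockwise contour ⇒ F(ω) = +2πi·ΣRes):
  Res_{z = \frac{4 i}{5}} g(z) = \frac{25 i \left(4 \omega - 5\right) e^{\frac{4 \omega}{5}}}{64} (pole of order 2)
  F(ω) = 2πi·ΣRes = \frac{25 \pi \left(5 - 4 \omega\right) e^{\frac{4 \omega}{5}}}{32}

Both cases combine into a single formula in |ω|:

F(ω) = \frac{25 \pi \left(4 \left|{\omega}\right| + 5\right) e^{- \frac{4 \left|{\omega}\right|}{5}}}{32}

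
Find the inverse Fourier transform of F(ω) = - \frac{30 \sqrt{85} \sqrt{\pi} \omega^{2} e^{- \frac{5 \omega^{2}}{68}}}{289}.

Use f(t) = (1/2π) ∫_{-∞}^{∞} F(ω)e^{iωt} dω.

f(t) = 6 \left(\frac{68 t^{2}}{5} - 2\right) e^{- \frac{17 t^{2}}{5}}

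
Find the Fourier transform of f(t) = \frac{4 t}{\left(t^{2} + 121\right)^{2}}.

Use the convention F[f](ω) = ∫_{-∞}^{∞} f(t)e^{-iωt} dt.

F(ω) = - \frac{2 i \pi \omega e^{- 11 \left|{\omega}\right|}}{11}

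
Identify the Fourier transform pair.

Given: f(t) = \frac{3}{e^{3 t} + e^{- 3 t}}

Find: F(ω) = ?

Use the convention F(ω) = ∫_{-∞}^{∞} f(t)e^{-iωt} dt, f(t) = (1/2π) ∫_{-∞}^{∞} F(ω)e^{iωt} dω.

F(ω) = \frac{\pi}{2 \cosh{\left(\frac{\pi \omega}{6} \right)}}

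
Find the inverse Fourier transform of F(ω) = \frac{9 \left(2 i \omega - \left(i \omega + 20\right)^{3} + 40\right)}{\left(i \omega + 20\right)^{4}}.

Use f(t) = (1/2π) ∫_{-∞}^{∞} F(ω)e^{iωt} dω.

f(t) = 9 \left(t^{2} - 1\right) e^{- 20 t} u\left(t\right)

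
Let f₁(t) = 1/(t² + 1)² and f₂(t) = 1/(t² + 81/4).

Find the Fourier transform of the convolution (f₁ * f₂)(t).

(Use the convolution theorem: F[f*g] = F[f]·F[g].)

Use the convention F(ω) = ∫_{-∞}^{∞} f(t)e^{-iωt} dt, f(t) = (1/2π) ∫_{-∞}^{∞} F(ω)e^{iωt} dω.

F[f₁*f₂](ω) = \frac{\pi^{2} \left(\left|{\omega}\right| + 1\right) e^{- \frac{11 \left|{\omega}\right|}{2}}}{9}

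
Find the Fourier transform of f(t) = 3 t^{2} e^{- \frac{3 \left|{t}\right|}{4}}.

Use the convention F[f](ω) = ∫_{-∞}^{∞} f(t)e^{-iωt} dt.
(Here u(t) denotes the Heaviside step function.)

F(ω) = \frac{6912 \left(3 - 16 \omega^{2}\right)}{\left(16 \omega^{2} + 9\right)^{3}}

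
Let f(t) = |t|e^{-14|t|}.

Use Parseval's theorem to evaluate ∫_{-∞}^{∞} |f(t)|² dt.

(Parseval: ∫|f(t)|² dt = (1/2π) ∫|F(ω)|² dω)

∫|f(t)|² dt = \frac{1}{5488}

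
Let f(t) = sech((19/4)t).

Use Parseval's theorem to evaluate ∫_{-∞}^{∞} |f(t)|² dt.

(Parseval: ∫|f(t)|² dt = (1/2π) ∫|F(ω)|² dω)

∫|f(t)|² dt = \frac{8}{19}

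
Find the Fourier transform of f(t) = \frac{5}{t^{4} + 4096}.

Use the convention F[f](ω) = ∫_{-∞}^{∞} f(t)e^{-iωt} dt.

F(ω) = \frac{5 \pi e^{- 4 \sqrt{2} \left|{\omega}\right|} \sin{\left(4 \sqrt{2} \left|{\omega}\right| + \frac{\pi}{4} \right)}}{512}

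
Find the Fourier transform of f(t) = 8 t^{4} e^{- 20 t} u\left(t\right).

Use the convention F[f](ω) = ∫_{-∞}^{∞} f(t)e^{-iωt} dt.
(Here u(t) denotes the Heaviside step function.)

F(ω) = \frac{192}{\left(i \omega + 20\right)^{5}}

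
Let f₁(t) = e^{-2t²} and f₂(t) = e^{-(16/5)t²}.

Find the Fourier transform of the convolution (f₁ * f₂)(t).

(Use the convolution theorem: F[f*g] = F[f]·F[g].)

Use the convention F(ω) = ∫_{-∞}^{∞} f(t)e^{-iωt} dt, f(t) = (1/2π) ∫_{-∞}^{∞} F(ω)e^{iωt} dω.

F[f₁*f₂](ω) = \frac{\sqrt{10} \pi e^{- \frac{13 \omega^{2}}{64}}}{8}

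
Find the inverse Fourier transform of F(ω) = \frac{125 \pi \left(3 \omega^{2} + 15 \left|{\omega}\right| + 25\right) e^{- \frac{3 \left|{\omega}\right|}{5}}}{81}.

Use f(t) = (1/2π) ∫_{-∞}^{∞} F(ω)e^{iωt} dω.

f(t) = \frac{8}{\left(t^{2} + \frac{9}{25}\right)^{3}}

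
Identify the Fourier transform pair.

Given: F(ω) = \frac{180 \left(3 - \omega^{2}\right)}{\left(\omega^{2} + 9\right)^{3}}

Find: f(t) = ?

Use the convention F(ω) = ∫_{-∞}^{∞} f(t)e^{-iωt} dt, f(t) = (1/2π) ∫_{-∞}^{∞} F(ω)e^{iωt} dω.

f(t) = 5 t^{2} e^{- 3 \left|{t}\right|}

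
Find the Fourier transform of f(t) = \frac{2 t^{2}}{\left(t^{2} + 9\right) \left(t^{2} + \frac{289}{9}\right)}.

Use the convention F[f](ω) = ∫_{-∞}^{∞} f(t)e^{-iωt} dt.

F(ω) = - \frac{27 \pi e^{- 3 \left|{\omega}\right|}}{104} + \frac{51 \pi e^{- \frac{17 \left|{\omega}\right|}{3}}}{104}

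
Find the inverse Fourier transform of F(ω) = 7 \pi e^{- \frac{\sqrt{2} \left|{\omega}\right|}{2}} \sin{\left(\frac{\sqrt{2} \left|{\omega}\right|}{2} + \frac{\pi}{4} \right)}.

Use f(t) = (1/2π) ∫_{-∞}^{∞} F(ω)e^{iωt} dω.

f(t) = \frac{7}{t^{4} + 1}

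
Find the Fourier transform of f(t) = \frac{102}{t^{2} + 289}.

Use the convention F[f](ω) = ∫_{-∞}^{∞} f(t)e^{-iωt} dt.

F(ω) = 6 \pi e^{- 17 \left|{\omega}\right|}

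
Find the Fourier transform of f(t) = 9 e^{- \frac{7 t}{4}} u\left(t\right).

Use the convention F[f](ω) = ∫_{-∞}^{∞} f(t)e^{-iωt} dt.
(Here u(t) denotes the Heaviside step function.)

F(ω) = \frac{36}{4 i \omega + 7}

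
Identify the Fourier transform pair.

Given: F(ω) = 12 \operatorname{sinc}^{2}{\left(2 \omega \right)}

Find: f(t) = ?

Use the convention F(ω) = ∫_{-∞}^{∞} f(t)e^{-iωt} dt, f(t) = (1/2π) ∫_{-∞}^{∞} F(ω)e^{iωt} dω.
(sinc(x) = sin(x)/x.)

f(t) = 3 \left(\begin{cases} 1 - \frac{\left|{t}\right|}{4} & \text{for}\: \left|{t}\right| < 4 \\0 & \text{otherwise} \end{cases}\right)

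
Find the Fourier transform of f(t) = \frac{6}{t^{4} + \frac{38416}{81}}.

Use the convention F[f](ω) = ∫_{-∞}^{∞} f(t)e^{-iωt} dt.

F(ω) = \frac{81 \pi e^{- \frac{7 \sqrt{2} \left|{\omega}\right|}{3}} \sin{\left(\frac{7 \sqrt{2} \left|{\omega}\right|}{3} + \frac{\pi}{4} \right)}}{1372}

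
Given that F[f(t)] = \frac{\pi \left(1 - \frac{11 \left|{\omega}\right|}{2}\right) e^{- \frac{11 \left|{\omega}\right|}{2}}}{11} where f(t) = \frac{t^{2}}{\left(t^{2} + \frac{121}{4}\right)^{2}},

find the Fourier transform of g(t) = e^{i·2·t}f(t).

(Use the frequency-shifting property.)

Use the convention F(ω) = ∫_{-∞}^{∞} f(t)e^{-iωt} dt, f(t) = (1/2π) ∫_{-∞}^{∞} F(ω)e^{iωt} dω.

F[g](ω) = \frac{\pi \left(2 - 11 \left|{\omega - 2}\right|\right) e^{- \frac{11 \left|{\omega - 2}\right|}{2}}}{22}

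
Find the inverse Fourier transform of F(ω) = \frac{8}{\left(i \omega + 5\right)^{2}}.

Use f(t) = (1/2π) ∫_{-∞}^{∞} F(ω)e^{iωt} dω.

f(t) = 8 t e^{- 5 t} u\left(t\right)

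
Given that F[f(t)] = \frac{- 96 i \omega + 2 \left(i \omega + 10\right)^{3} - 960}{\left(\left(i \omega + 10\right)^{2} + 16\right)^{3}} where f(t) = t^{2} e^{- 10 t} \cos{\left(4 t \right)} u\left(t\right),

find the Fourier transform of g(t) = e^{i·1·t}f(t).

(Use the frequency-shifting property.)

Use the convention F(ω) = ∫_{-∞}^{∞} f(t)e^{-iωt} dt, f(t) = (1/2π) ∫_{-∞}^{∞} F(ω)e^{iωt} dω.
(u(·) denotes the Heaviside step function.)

F[g](ω) = \frac{2 \left(48 i \left(1 - \omega\right) + \left(i \left(\omega - 1\right) + 10\right)^{3} - 480\right)}{\left(\left(i \left(\omega - 1\right) + 10\right)^{2} + 16\right)^{3}}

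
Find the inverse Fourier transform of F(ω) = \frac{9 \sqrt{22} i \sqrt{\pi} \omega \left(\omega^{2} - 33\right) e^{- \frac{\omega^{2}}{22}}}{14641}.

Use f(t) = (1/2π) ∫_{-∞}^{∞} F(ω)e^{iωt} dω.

f(t) = 9 t^{3} e^{- \frac{11 t^{2}}{2}}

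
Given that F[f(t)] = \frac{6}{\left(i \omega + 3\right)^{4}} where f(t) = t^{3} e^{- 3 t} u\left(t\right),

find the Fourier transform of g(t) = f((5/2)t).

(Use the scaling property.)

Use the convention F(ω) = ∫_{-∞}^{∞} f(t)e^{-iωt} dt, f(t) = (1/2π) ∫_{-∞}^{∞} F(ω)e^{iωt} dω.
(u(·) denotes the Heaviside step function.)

F[g](ω) = \frac{1500}{\left(2 i \omega + 15\right)^{4}}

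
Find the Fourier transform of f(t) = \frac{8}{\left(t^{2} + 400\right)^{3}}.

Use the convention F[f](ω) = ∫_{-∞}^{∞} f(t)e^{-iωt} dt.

F(ω) = \frac{\pi \left(400 \omega^{2} + 60 \left|{\omega}\right| + 3\right) e^{- 20 \left|{\omega}\right|}}{3200000}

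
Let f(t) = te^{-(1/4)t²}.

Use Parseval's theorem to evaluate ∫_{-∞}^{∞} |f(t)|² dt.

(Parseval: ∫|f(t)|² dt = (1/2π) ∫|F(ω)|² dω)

∫|f(t)|² dt = \sqrt{2} \sqrt{\pi}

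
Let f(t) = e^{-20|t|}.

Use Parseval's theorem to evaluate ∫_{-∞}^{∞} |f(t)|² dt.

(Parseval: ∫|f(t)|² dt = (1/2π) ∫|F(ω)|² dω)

∫|f(t)|² dt = \frac{1}{20}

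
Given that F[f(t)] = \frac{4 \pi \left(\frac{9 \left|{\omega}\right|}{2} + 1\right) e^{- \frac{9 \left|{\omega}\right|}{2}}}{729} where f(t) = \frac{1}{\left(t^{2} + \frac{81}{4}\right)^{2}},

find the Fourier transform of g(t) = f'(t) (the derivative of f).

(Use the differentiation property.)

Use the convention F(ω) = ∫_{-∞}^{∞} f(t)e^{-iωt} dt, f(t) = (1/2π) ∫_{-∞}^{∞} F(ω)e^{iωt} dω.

F[g](ω) = \frac{2 i \pi \omega \left(9 \left|{\omega}\right| + 2\right) e^{- \frac{9 \left|{\omega}\right|}{2}}}{729}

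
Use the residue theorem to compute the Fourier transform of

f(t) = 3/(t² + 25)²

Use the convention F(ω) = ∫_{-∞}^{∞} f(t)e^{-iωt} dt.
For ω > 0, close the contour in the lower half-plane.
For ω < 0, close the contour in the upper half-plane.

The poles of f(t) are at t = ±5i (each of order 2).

Let g(z) = f(z)e^{-iωz}; for large |z| the factor e^{-iωz} decays in the lower half-plane when ω > 0 and in the upper half-plane when ω < 0.

Case ω > 0 (lower half-plane, clockwise contour ⇒ F(ω) = -2πi·ΣRes):
  Res_{z = - 5 i} g(z) = \frac{3 i \left(5 \omega + 1\right) e^{- 5 \omega}}{500} (pole of order 2)
  F(ω) = -2πi·ΣRes = \frac{3 \pi \left(5 \omega + 1\right) e^{- 5 \omega}}{250}

Case ω < 0 (upper half-plane, counterclockwise contour ⇒ F(ω) = +2πi·ΣRes):
  Res_{z = 5 i} g(z) = \frac{3 i \left(5 \omega - 1\right) e^{5 \omega}}{500} (pole of order 2)
  F(ω) = 2πi·ΣRes = \frac{3 \pi \left(1 - 5 \omega\right) e^{5 \omega}}{250}

Both cases combine into a single formula in |ω|:

F(ω) = \frac{3 \pi \left(5 \left|{\omega}\right| + 1\right) e^{- 5 \left|{\omega}\right|}}{250}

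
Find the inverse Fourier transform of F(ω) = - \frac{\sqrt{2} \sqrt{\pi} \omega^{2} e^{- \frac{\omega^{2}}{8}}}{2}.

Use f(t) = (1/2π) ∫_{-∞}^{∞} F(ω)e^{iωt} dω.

f(t) = 2 \left(8 t^{2} - 2\right) e^{- 2 t^{2}}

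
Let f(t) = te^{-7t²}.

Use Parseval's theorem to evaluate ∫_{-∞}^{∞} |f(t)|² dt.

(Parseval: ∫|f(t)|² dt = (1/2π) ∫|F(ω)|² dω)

∫|f(t)|² dt = \frac{\sqrt{14} \sqrt{\pi}}{392}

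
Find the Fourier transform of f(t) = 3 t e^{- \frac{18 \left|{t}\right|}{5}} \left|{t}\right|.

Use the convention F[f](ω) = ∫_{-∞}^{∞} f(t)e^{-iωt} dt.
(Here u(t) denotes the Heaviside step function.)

F(ω) = \frac{7500 i \omega \left(25 \omega^{2} - 972\right)}{\left(25 \omega^{2} + 324\right)^{3}}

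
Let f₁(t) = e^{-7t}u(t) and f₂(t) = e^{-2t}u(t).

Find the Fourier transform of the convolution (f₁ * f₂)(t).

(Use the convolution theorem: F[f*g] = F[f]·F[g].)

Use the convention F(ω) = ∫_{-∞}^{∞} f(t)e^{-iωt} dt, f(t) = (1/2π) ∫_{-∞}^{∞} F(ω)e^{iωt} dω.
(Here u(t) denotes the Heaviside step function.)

F[f₁*f₂](ω) = \frac{1}{\left(i \omega + 2\right) \left(i \omega + 7\right)}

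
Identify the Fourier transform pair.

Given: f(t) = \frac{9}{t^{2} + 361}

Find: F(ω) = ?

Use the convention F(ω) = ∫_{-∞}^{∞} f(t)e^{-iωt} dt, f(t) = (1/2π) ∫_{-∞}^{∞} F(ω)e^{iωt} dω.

F(ω) = \frac{9 \pi e^{- 19 \left|{\omega}\right|}}{19}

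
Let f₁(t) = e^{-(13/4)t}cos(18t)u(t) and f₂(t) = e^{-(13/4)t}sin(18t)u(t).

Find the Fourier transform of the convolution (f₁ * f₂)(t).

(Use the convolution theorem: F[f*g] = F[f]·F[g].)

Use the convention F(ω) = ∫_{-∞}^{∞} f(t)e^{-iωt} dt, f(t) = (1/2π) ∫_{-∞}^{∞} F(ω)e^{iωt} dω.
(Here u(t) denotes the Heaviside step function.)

F[f₁*f₂](ω) = \frac{1152 \left(4 i \omega + 13\right)}{\left(\left(4 i \omega + 13\right)^{2} + 5184\right)^{2}}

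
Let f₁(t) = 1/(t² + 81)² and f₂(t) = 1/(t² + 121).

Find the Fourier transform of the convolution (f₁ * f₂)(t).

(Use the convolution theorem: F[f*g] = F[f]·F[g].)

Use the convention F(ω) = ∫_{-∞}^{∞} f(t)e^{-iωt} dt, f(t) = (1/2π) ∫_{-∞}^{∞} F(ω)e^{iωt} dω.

F[f₁*f₂](ω) = \frac{\pi^{2} \left(9 \left|{\omega}\right| + 1\right) e^{- 20 \left|{\omega}\right|}}{16038}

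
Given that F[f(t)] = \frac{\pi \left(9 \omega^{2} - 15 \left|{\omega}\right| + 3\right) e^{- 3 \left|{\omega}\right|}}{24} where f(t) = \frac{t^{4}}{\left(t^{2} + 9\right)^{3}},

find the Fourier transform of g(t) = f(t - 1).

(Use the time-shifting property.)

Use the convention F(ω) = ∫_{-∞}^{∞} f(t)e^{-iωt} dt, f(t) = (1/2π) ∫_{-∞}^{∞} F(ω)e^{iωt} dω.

F[g](ω) = \frac{\pi \left(3 \omega^{2} - 5 \left|{\omega}\right| + 1\right) e^{- i \omega - 3 \left|{\omega}\right|}}{8}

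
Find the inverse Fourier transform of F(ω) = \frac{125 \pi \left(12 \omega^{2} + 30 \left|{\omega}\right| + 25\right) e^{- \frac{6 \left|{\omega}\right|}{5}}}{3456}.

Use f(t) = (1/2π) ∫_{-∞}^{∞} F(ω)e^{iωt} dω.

f(t) = \frac{6}{\left(t^{2} + \frac{36}{25}\right)^{3}}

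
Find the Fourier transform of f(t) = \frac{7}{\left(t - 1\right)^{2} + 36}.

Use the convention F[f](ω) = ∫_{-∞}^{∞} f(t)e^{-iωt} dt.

F(ω) = \frac{7 \pi e^{- i \omega - 6 \left|{\omega}\right|}}{6}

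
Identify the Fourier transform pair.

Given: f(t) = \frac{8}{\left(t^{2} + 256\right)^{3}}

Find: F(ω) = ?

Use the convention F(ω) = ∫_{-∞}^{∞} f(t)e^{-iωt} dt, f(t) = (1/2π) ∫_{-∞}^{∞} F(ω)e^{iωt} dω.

F(ω) = \frac{\pi \left(256 \omega^{2} + 48 \left|{\omega}\right| + 3\right) e^{- 16 \left|{\omega}\right|}}{1048576}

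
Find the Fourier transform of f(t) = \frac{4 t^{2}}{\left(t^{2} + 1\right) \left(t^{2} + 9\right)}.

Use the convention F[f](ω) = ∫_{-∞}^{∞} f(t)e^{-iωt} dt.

F(ω) = \frac{\pi \left(3 - e^{2 \left|{\omega}\right|}\right) e^{- 3 \left|{\omega}\right|}}{2}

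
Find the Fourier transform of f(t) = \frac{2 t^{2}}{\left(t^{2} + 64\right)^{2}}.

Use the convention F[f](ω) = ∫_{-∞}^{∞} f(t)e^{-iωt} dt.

F(ω) = \frac{\pi \left(1 - 8 \left|{\omega}\right|\right) e^{- 8 \left|{\omega}\right|}}{8}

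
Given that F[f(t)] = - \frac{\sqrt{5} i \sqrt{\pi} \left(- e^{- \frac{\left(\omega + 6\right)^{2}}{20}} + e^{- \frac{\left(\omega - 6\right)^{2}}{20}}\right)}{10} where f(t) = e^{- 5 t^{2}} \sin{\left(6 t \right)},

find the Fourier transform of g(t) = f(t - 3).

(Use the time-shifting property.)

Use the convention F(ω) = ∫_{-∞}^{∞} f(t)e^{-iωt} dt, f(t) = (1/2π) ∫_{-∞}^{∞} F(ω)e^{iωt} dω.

F[g](ω) = \frac{\sqrt{5} i \sqrt{\pi} \left(1 - e^{\frac{6 \omega}{5}}\right) e^{- \frac{\omega^{2}}{20} - \frac{3 \omega}{5} - 3 i \omega - \frac{9}{5}}}{10}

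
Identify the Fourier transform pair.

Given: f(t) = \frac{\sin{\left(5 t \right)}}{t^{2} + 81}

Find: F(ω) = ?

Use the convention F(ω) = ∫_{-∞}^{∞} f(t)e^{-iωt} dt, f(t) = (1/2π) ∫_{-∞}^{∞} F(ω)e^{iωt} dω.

F(ω) = \frac{i \pi e^{- 9 \left|{\omega + 5}\right|}}{18} - \frac{i \pi e^{- 9 \left|{\omega - 5}\right|}}{18}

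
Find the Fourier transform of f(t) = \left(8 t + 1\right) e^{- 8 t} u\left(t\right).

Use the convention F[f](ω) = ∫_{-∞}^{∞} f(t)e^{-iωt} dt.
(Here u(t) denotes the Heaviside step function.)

F(ω) = \frac{- i \omega - 16}{\omega^{2} - 16 i \omega - 64}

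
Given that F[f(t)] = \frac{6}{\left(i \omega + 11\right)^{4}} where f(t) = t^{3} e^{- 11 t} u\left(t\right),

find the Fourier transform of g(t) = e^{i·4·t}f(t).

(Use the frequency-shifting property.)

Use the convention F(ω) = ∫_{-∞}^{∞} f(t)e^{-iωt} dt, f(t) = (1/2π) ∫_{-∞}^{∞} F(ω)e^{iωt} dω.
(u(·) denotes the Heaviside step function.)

F[g](ω) = \frac{6}{\left(i \left(\omega - 4\right) + 11\right)^{4}}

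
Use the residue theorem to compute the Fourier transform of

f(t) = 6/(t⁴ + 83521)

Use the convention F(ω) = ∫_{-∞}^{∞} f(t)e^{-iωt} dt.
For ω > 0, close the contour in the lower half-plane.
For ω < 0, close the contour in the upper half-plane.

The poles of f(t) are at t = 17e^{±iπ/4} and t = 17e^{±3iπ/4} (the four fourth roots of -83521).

Let g(z) = f(z)e^{-iωz}; for large |z| the factor e^{-iωz} decays in the lower half-plane when ω > 0 and in the upper half-plane when ω < 0.

Case ω > 0 (lower half-plane, clockwise contour ⇒ F(ω) = -2πi·ΣRes):
  Res_{z = - \frac{17 \sqrt{2}}{2} - \frac{17 \sqrt{2} i}{2}} g(z) = \frac{3 \sqrt{2} i \left(1 - i\right) e^{\frac{17 \sqrt{2} \omega \left(-1 + i\right)}{2}}}{19652}
  Res_{z = \frac{17 \sqrt{2}}{2} - \frac{17 \sqrt{2} i}{2}} g(z) = \frac{3 \sqrt{2} i \left(1 + i\right) e^{- \frac{17 \sqrt{2} \omega \left(1 + i\right)}{2}}}{19652}
  F(ω) = -2πi·ΣRes = \frac{3 \sqrt{2} \pi \left(1 - i\right) \left(e^{17 \sqrt{2} i \omega} + i\right) e^{- \frac{17 \sqrt{2} \omega \left(1 + i\right)}{2}}}{9826} = \frac{6 \pi e^{- \frac{17 \sqrt{2} \omega}{2}} \sin{\left(\frac{17 \sqrt{2} \omega}{2} + \frac{\pi}{4} \right)}}{4913}

Case ω < 0 (upper half-plane, counterclockwise contour ⇒ F(ω) = +2πi·ΣRes):
  Res_{z = \frac{17 \sqrt{2}}{2} + \frac{17 \sqrt{2} i}{2}} g(z) = \frac{3 \sqrt{2} i \left(-1 + i\right) e^{\frac{17 \sqrt{2} \omega \left(1 - i\right)}{2}}}{19652}
  Res_{z = - \frac{17 \sqrt{2}}{2} + \frac{17 \sqrt{2} i}{2}} g(z) = \frac{3 \sqrt{2} \left(1 - i\right) e^{\frac{17 \sqrt{2} \omega \left(1 + i\right)}{2}}}{19652}
  F(ω) = 2πi·ΣRes = - \frac{3 \sqrt{2} i \pi \left(i \left(1 - i\right) e^{\frac{17 \sqrt{2} \omega \left(1 - i\right)}{2}} - \left(1 - i\right) e^{\frac{17 \sqrt{2} \omega \left(1 + i\right)}{2}}\right)}{9826} = \frac{6 \pi e^{\frac{17 \sqrt{2} \omega}{2}} \cos{\left(\frac{17 \sqrt{2} \omega}{2} + \frac{\pi}{4} \right)}}{4913}

Both cases combine into a single formula in |ω|:

F(ω) = \frac{6 \pi e^{- \frac{17 \sqrt{2} \left|{\omega}\right|}{2}} \sin{\left(\frac{17 \sqrt{2} \left|{\omega}\right|}{2} + \frac{\pi}{4} \right)}}{4913}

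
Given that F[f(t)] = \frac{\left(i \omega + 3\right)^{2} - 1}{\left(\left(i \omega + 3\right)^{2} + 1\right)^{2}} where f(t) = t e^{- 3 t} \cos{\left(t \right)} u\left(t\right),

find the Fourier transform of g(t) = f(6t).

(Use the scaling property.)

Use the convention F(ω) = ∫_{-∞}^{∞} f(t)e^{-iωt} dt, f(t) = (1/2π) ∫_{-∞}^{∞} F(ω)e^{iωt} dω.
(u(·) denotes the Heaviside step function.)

F[g](ω) = \frac{6 \left(\left(i \omega + 18\right)^{2} - 36\right)}{\left(\left(i \omega + 18\right)^{2} + 36\right)^{2}}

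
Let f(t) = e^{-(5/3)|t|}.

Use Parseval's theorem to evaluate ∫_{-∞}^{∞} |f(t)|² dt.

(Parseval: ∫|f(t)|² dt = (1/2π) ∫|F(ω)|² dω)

∫|f(t)|² dt = \frac{3}{5}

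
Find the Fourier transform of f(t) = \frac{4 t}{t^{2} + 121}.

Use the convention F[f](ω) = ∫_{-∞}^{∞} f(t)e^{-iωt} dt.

F(ω) = - 4 i \pi e^{- 11 \left|{\omega}\right|} \operatorname{sign}{\left(\omega \right)}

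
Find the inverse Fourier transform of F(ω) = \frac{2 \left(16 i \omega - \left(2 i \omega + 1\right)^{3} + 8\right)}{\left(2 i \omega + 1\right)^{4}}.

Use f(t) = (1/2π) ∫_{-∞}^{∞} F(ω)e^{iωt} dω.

f(t) = \left(t^{2} - 1\right) e^{- \frac{t}{2}} u\left(t\right)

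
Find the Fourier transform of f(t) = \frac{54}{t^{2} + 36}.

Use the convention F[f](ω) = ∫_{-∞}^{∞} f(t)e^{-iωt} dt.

F(ω) = 9 \pi e^{- 6 \left|{\omega}\right|}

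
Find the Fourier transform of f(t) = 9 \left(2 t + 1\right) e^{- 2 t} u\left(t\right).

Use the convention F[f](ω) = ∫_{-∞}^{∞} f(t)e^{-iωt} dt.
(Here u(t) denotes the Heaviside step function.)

F(ω) = \frac{9 \left(- i \omega - 4\right)}{\omega^{2} - 4 i \omega - 4}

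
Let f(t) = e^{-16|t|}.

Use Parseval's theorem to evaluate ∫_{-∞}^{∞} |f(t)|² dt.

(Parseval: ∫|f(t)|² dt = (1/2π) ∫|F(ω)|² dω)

∫|f(t)|² dt = \frac{1}{16}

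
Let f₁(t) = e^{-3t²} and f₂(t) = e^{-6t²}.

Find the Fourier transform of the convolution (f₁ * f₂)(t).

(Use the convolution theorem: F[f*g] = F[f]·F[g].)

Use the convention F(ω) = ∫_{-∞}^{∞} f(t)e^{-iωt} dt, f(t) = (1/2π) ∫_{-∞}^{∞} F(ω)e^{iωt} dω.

F[f₁*f₂](ω) = \frac{\sqrt{2} \pi e^{- \frac{\omega^{2}}{8}}}{6}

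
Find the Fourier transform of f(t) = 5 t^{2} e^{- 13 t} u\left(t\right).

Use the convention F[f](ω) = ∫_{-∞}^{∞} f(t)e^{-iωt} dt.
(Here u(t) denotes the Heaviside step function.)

F(ω) = \frac{10}{\left(i \omega + 13\right)^{3}}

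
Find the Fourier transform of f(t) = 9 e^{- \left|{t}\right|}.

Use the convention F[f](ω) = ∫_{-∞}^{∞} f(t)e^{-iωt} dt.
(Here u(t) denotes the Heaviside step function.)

F(ω) = \frac{18}{\omega^{2} + 1}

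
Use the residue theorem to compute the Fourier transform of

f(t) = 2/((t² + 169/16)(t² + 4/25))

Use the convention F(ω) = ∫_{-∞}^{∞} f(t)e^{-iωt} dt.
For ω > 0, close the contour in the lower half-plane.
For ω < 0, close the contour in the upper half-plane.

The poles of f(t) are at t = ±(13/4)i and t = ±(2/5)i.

Let g(z) = f(z)e^{-iωz}; for large |z| the factor e^{-iωz} decays in the lower half-plane when ω > 0 and in the upper half-plane when ω < 0.

Case ω > 0 (lower half-plane, clockwise contour ⇒ F(ω) = -2πi·ΣRes):
  Res_{z = - \frac{13 i}{4}} g(z) = - \frac{1600 i e^{- \frac{13 \omega}{4}}}{54093}
  Res_{z = - \frac{2 i}{5}} g(z) = \frac{1000 i e^{- \frac{2 \omega}{5}}}{4161}
  F(ω) = -2πi·ΣRes = - \frac{3200 \pi e^{- \frac{13 \omega}{4}}}{54093} + \frac{2000 \pi e^{- \frac{2 \omega}{5}}}{4161}

Case ω < 0 (upper half-plane, counterclockwise contour ⇒ F(ω) = +2πi·ΣRes):
  Res_{z = \frac{13 i}{4}} g(z) = \frac{1600 i e^{\frac{13 \omega}{4}}}{54093}
  Res_{z = \frac{2 i}{5}} g(z) = - \frac{1000 i e^{\frac{2 \omega}{5}}}{4161}
  F(ω) = 2πi·ΣRes = \frac{400 \pi \left(65 e^{\frac{2 \omega}{5}} - 8 e^{\frac{13 \omega}{4}}\right)}{54093}

Both cases combine into a single formula in |ω|:

F(ω) = - \frac{3200 \pi e^{- \frac{13 \left|{\omega}\right|}{4}}}{54093} + \frac{2000 \pi e^{- \frac{2 \left|{\omega}\right|}{5}}}{4161}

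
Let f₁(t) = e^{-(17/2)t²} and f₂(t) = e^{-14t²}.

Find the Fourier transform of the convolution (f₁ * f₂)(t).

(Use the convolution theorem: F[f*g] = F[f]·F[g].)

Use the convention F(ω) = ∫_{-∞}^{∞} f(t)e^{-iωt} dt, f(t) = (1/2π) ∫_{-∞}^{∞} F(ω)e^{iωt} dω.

F[f₁*f₂](ω) = \frac{\sqrt{119} \pi e^{- \frac{45 \omega^{2}}{952}}}{119}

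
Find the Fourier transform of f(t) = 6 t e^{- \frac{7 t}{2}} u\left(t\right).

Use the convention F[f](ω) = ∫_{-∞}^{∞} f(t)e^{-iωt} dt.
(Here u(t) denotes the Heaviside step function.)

F(ω) = \frac{24}{\left(2 i \omega + 7\right)^{2}}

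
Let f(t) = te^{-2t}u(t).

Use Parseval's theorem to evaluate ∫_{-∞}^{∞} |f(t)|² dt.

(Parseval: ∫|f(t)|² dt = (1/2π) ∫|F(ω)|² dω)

∫|f(t)|² dt = \frac{1}{32}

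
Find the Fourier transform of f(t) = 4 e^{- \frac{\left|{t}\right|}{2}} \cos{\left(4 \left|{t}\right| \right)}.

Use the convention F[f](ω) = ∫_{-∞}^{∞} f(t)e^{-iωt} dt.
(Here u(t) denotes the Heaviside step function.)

F(ω) = \frac{16 \left(4 \omega^{2} + 65\right)}{16 \omega^{4} - 504 \omega^{2} + 4225}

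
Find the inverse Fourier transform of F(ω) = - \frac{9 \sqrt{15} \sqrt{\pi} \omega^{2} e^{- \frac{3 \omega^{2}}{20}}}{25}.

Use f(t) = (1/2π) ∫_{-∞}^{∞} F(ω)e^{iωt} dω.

f(t) = 3 \left(\frac{20 t^{2}}{3} - 2\right) e^{- \frac{5 t^{2}}{3}}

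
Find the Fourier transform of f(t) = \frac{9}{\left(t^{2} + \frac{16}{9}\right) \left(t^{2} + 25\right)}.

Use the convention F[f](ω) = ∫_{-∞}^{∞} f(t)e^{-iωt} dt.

F(ω) = - \frac{81 \pi e^{- 5 \left|{\omega}\right|}}{1045} + \frac{243 \pi e^{- \frac{4 \left|{\omega}\right|}{3}}}{836}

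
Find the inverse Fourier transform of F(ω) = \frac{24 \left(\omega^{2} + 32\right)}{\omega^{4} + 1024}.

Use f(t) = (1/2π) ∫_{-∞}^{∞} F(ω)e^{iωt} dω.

f(t) = 3 e^{- 4 \left|{t}\right|} \cos{\left(4 \left|{t}\right| \right)}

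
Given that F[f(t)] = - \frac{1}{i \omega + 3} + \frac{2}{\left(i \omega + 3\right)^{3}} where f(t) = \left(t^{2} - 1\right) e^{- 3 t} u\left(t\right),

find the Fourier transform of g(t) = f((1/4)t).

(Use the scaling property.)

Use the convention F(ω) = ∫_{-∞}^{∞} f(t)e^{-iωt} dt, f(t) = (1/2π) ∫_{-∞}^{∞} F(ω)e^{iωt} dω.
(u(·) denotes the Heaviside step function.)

F[g](ω) = \frac{4 \left(8 i \omega - \left(4 i \omega + 3\right)^{3} + 6\right)}{\left(4 i \omega + 3\right)^{4}}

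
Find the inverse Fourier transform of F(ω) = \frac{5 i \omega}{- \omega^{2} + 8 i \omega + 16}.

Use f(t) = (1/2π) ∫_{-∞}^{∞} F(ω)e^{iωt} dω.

f(t) = 5 \left(1 - 4 t\right) e^{- 4 t} u\left(t\right)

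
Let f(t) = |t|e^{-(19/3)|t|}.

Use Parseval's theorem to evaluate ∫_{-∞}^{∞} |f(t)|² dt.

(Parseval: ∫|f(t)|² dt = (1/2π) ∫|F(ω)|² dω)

∫|f(t)|² dt = \frac{27}{13718}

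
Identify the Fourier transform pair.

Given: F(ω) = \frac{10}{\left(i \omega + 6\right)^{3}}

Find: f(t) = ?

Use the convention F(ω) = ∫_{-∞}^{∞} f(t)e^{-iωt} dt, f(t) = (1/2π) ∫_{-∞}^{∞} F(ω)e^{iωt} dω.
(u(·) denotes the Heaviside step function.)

f(t) = 5 t^{2} e^{- 6 t} u\left(t\right)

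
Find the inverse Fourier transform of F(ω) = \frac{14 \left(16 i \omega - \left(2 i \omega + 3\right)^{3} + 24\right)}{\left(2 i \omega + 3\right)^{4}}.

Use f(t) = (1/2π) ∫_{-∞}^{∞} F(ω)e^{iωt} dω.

f(t) = 7 \left(t^{2} - 1\right) e^{- \frac{3 t}{2}} u\left(t\right)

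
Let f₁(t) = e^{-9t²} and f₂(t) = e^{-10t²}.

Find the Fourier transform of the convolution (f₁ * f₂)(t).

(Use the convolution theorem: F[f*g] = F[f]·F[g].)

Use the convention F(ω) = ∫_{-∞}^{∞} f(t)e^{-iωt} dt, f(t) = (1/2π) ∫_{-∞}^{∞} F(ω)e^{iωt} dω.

F[f₁*f₂](ω) = \frac{\sqrt{10} \pi e^{- \frac{19 \omega^{2}}{360}}}{30}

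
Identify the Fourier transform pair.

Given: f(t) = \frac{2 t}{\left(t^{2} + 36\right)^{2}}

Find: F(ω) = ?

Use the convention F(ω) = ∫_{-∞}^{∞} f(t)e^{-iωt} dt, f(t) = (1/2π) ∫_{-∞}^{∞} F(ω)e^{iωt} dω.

F(ω) = - \frac{i \pi \omega e^{- 6 \left|{\omega}\right|}}{6}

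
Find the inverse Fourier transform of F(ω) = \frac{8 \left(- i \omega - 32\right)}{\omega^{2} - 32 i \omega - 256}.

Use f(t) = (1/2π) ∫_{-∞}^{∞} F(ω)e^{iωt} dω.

f(t) = 8 \left(16 t + 1\right) e^{- 16 t} u\left(t\right)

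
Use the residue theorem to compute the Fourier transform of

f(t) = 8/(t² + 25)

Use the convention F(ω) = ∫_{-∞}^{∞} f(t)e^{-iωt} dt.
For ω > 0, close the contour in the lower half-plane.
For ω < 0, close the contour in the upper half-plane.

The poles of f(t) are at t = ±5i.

Let g(z) = f(z)e^{-iωz}; for large |z| the factor e^{-iωz} decays in the lower half-plane when ω > 0 and in the upper half-plane when ω < 0.

Case ω > 0 (lower half-plane, clockwise contour ⇒ F(ω) = -2πi·ΣRes):
  Res_{z = - 5 i} g(z) = \frac{4 i e^{- 5 \omega}}{5}
  F(ω) = -2πi·ΣRes = \frac{8 \pi e^{- 5 \omega}}{5}

Case ω < 0 (upper half-plane, counterclockwise contour ⇒ F(ω) = +2πi·ΣRes):
  Res_{z = 5 i} g(z) = - \frac{4 i e^{5 \omega}}{5}
  F(ω) = 2πi·ΣRes = \frac{8 \pi e^{5 \omega}}{5}

Both cases combine into a single formula in |ω|:

F(ω) = \frac{8 \pi e^{- 5 \left|{\omega}\right|}}{5}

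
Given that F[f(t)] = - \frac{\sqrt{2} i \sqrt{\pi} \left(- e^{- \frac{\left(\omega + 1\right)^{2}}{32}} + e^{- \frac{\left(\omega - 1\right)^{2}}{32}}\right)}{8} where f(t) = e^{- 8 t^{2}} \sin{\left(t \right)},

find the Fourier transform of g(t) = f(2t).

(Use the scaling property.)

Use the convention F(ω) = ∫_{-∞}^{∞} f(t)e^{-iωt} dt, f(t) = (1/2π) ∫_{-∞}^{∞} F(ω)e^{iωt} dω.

F[g](ω) = \frac{\sqrt{2} i \sqrt{\pi} \left(1 - e^{\frac{\omega}{16}}\right) e^{- \frac{\omega^{2}}{128} - \frac{\omega}{32} - \frac{1}{32}}}{16}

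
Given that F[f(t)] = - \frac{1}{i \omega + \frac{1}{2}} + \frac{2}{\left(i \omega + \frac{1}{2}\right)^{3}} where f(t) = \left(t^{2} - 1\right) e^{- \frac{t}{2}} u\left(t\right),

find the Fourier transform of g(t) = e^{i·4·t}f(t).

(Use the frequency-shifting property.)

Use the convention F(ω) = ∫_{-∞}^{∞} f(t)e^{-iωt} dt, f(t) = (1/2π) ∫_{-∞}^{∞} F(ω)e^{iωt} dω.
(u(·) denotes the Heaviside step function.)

F[g](ω) = \frac{2 \left(16 i \left(\omega - 4\right) - \left(2 i \left(\omega - 4\right) + 1\right)^{3} + 8\right)}{\left(2 i \left(\omega - 4\right) + 1\right)^{4}}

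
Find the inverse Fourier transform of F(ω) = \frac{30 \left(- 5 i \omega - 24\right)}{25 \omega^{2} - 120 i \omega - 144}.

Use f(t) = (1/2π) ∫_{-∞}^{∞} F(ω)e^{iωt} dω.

f(t) = 6 \left(\frac{12 t}{5} + 1\right) e^{- \frac{12 t}{5}} u\left(t\right)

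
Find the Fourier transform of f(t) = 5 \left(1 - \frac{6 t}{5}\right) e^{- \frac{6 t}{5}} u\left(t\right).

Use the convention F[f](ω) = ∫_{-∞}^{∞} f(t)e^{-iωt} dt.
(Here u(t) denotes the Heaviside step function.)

F(ω) = \frac{125 i \omega}{- 25 \omega^{2} + 60 i \omega + 36}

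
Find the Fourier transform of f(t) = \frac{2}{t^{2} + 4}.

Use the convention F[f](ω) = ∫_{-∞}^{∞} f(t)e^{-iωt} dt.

F(ω) = \pi e^{- 2 \left|{\omega}\right|}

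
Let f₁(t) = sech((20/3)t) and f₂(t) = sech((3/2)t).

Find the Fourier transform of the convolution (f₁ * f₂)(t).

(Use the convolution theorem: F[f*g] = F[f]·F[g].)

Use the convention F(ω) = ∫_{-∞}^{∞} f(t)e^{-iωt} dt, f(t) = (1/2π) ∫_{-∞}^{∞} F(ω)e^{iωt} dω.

F[f₁*f₂](ω) = \frac{\pi^{2}}{10 \cosh{\left(\frac{3 \pi \omega}{40} \right)} \cosh{\left(\frac{\pi \omega}{3} \right)}}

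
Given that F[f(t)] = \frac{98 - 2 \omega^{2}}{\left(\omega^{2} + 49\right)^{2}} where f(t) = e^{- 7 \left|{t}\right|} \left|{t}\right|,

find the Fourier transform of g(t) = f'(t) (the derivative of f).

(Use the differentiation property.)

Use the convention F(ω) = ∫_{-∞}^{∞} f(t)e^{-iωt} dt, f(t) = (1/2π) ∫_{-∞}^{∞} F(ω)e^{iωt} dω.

F[g](ω) = - \frac{2 i \omega \left(\omega^{2} - 49\right)}{\left(\omega^{2} + 49\right)^{2}}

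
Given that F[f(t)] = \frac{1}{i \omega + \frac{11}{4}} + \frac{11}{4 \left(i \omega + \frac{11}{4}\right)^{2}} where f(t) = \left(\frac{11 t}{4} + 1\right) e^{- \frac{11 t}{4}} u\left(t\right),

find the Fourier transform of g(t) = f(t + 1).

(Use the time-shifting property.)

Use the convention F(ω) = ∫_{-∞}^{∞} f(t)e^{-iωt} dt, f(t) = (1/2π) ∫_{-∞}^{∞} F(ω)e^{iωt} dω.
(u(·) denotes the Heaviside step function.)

F[g](ω) = \frac{\left(- 16 i \omega - 88\right) e^{i \omega}}{16 \omega^{2} - 88 i \omega - 121}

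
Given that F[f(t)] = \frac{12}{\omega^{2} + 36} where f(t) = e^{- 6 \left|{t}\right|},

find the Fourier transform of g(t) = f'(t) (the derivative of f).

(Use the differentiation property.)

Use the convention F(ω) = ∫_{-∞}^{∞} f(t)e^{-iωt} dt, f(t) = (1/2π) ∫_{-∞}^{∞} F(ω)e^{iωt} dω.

F[g](ω) = \frac{12 i \omega}{\omega^{2} + 36}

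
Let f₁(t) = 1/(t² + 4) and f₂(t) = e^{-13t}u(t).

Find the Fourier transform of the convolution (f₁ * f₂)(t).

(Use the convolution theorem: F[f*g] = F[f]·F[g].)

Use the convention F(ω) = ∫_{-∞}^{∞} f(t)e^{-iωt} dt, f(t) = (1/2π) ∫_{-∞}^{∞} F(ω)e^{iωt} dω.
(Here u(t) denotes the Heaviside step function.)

F[f₁*f₂](ω) = \frac{\pi e^{- 2 \left|{\omega}\right|}}{2 \left(i \omega + 13\right)}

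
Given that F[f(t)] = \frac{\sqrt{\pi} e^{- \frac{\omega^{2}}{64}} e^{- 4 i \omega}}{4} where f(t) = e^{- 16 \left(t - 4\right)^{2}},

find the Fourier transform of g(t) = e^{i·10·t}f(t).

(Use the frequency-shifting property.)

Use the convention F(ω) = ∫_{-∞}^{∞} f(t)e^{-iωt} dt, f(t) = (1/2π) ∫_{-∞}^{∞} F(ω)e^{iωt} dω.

F[g](ω) = \frac{\sqrt{\pi} e^{- \frac{\left(\omega - 10\right) \left(\omega - 10 + 256 i\right)}{64}}}{4}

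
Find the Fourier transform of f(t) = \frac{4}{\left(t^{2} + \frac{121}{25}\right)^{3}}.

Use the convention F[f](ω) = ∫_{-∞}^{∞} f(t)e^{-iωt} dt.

F(ω) = \frac{125 \pi \left(121 \omega^{2} + 165 \left|{\omega}\right| + 75\right) e^{- \frac{11 \left|{\omega}\right|}{5}}}{322102}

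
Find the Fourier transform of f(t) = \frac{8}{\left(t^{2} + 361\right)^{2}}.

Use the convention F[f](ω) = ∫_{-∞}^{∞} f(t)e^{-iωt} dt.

F(ω) = \frac{4 \pi \left(19 \left|{\omega}\right| + 1\right) e^{- 19 \left|{\omega}\right|}}{6859}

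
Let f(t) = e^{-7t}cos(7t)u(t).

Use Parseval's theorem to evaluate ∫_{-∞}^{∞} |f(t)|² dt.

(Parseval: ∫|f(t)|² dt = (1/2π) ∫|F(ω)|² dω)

∫|f(t)|² dt = \frac{3}{56}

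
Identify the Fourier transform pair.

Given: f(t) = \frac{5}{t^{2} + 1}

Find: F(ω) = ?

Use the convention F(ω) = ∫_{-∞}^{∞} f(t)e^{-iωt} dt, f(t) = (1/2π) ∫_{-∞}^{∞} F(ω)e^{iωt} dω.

F(ω) = 5 \pi e^{- \left|{\omega}\right|}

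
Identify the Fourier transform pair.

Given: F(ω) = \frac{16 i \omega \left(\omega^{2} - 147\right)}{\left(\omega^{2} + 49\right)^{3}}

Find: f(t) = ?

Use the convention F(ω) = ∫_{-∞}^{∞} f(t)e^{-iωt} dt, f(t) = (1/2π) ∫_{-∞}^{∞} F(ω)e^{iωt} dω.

f(t) = 4 t e^{- 7 \left|{t}\right|} \left|{t}\right|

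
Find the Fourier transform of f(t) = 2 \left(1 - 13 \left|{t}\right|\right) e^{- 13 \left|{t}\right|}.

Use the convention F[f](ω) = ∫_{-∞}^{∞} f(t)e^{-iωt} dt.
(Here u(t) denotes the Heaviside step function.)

F(ω) = \frac{104 \omega^{2}}{\left(\omega^{2} + 169\right)^{2}}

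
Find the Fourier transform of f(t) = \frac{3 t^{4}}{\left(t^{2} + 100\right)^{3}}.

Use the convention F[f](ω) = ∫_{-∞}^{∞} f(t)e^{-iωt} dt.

F(ω) = \frac{3 \pi \left(100 \omega^{2} - 50 \left|{\omega}\right| + 3\right) e^{- 10 \left|{\omega}\right|}}{80}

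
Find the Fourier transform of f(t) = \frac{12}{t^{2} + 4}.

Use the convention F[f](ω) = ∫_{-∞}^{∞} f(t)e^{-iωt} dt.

F(ω) = 6 \pi e^{- 2 \left|{\omega}\right|}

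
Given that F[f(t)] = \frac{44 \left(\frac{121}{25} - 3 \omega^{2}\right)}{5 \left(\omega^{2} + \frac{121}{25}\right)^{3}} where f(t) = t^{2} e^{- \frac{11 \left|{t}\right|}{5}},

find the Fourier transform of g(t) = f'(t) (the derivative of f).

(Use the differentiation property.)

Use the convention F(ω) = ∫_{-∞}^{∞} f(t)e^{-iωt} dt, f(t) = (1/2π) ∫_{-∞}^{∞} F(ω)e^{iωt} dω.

F[g](ω) = - \frac{5500 i \omega \left(75 \omega^{2} - 121\right)}{\left(25 \omega^{2} + 121\right)^{3}}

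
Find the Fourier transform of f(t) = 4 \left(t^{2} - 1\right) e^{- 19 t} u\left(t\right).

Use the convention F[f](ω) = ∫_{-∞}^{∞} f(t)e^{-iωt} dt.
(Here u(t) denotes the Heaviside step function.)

F(ω) = \frac{4 \left(2 i \omega - \left(i \omega + 19\right)^{3} + 38\right)}{\left(i \omega + 19\right)^{4}}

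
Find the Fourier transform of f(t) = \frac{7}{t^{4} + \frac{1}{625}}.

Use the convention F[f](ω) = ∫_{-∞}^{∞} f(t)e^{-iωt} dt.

F(ω) = 875 \pi e^{- \frac{\sqrt{2} \left|{\omega}\right|}{10}} \sin{\left(\frac{\sqrt{2} \left|{\omega}\right|}{10} + \frac{\pi}{4} \right)}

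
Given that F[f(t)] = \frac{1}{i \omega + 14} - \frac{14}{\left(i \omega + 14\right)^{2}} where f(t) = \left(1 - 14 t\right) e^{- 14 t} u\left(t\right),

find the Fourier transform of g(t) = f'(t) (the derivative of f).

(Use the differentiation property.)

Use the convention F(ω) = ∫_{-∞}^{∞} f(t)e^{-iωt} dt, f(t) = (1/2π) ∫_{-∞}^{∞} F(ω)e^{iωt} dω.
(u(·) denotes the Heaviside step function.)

F[g](ω) = \frac{\omega^{2}}{\omega^{2} - 28 i \omega - 196}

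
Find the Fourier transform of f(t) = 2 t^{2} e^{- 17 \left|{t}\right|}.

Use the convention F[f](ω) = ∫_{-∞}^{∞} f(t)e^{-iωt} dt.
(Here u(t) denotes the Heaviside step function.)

F(ω) = \frac{136 \left(289 - 3 \omega^{2}\right)}{\left(\omega^{2} + 289\right)^{3}}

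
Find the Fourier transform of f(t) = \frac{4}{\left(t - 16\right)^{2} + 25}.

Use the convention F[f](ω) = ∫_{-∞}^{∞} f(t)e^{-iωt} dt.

F(ω) = \frac{4 \pi e^{- 16 i \omega - 5 \left|{\omega}\right|}}{5}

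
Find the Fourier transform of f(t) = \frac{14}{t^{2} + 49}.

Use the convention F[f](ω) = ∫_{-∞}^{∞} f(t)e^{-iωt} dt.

F(ω) = 2 \pi e^{- 7 \left|{\omega}\right|}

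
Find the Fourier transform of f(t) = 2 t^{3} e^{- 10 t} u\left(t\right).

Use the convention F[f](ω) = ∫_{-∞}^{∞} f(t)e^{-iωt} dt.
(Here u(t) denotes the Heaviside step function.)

F(ω) = \frac{12}{\left(i \omega + 10\right)^{4}}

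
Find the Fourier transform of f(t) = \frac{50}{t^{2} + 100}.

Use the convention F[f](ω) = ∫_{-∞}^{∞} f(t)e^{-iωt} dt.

F(ω) = 5 \pi e^{- 10 \left|{\omega}\right|}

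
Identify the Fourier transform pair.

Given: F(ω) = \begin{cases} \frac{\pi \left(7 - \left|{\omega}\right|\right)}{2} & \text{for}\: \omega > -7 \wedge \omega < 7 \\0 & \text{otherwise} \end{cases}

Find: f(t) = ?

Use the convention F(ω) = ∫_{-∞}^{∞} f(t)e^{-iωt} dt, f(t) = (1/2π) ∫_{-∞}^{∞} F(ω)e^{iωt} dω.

f(t) = \frac{\sin^{2}{\left(\frac{7 t}{2} \right)}}{t^{2}}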